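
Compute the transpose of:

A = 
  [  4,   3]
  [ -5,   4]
Aᵀ = 
  [  4,  -5]
  [  3,   4]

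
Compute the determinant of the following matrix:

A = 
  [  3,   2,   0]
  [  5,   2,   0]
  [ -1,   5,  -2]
Cofactor expansion along row 1:
det(A) = (3)·((2)(-2) - (0)(5)) - (2)·((5)(-2) - (0)(-1)) + (0)·((5)(5) - (2)(-1))
  = (3)(-4) - (2)(-10) + (0)(27)
  = 8

det(A) = 8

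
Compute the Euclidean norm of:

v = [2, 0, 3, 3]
4.69

||v||₂ = √((2)² + (0)² + (3)² + (3)²) = √22 = 4.69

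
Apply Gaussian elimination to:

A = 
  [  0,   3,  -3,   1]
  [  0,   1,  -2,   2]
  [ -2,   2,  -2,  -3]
Row operations:
Swap R1 ↔ R3
R3 → R3 - (3)·R2

Resulting echelon form:
REF = 
  [ -2,   2,  -2,  -3]
  [  0,   1,  -2,   2]
  [  0,   0,   3,  -5]

Rank = 3 (number of non-zero pivot rows).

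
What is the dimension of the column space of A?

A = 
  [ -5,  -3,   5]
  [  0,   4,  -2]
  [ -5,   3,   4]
dim(Col(A)) = 3

Row reduce:
R3 → R3 - (1)·R1
R3 → R3 - (3/2)·R2
REF = 
  [ -5,  -3,   5]
  [  0,   4,  -2]
  [  0,   0,   2]
Pivot columns: 1, 2, 3 → 3 pivots.
dim(Col(A)) = number of pivot columns = 3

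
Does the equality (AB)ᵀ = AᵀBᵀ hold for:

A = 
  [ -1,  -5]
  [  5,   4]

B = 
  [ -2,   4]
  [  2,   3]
No

(AB)ᵀ = 
  [ -8,  -2]
  [-19,  32]

AᵀBᵀ = 
  [ 22,  13]
  [ 26,   2]

The two matrices differ, so (AB)ᵀ ≠ AᵀBᵀ in general. The correct identity is (AB)ᵀ = BᵀAᵀ.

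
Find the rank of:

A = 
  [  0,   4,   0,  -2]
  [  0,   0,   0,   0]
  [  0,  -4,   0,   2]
rank(A) = 1

Row reduce:
R3 → R3 + (1)·R1
REF = 
  [  0,   4,   0,  -2]
  [  0,   0,   0,   0]
  [  0,   0,   0,   0]
Pivot columns: 2 → 1 pivot.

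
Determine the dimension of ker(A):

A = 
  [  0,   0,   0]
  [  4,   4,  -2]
nullity(A) = 2

Row reduce:
Swap R1 ↔ R2
REF = 
  [  4,   4,  -2]
  [  0,   0,   0]
Pivot columns: 1 → 1 pivot.
rank(A) = 1, so nullity(A) = 3 - 1 = 2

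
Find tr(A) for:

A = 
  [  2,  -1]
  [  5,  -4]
-2

tr(A) = 2 + -4 = -2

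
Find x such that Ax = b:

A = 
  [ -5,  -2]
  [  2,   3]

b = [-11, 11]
Row reduce the augmented matrix [A|b]:
R2 → R2 + (2/5)·R1
REF = 
  [  -5,   -2,  -11]
  [   0, 11/5, 33/5]

Back-substitution:
x₂ = (33/5) / (11/5) = 3
x₁ = (-11 - (-2)(3)) / (-5) = 1

x = [1, 3]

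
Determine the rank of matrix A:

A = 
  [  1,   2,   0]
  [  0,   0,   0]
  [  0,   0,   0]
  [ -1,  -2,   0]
Row reduce:
R4 → R4 + (1)·R1
REF = 
  [  1,   2,   0]
  [  0,   0,   0]
  [  0,   0,   0]
  [  0,   0,   0]
Pivot columns: 1 → 1 pivot.

rank(A) = 1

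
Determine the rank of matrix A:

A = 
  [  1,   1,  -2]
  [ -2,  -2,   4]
rank(A) = 1

Row reduce:
R2 → R2 + (2)·R1
REF = 
  [  1,   1,  -2]
  [  0,   0,   0]
Pivot columns: 1 → 1 pivot.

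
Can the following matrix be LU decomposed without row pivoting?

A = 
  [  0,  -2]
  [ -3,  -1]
No.
A[1,1] = 0 but A[2,1] = -3 ≠ 0. Any LU with L unit lower triangular has (LU)[1,1] = U[1,1] and (LU)[2,1] = L[2,1]·U[1,1]; matching A forces U[1,1] = 0, which then forces (LU)[2,1] = 0 ≠ -3. A row swap (pivoting) is required.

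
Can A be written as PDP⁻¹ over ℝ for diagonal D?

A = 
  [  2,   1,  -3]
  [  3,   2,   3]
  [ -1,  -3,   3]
No

Characteristic polynomial: det(λI - A) = λ³ - 7λ² + 19λ - 39
By the rational root theorem any rational root is an integer dividing 39; none of those is a root, so p(λ) has no rational roots and hence (being an irreducible cubic) no repeated roots.
Discriminant of the cubic: Δ = -10956
Δ < 0 ⇒ one real eigenvalue and a complex-conjugate pair: λ ≈ 4.726, 1.137 + 2.638i, 1.137 - 2.638i
Has complex eigenvalues (not diagonalizable over ℝ).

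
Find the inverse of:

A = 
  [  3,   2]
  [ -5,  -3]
det(A) = (3)(-3) - (2)(-5) = 1
For a 2×2 matrix, A⁻¹ = (1/det(A)) · [[d, -b], [-c, a]]
    = (1) · [[-3, -2], [5, 3]]

A⁻¹ = 
  [ -3,  -2]
  [  5,   3]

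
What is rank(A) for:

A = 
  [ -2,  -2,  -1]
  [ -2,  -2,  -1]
rank(A) = 1

Row reduce:
R2 → R2 - (1)·R1
REF = 
  [ -2,  -2,  -1]
  [  0,   0,   0]
Pivot columns: 1 → 1 pivot.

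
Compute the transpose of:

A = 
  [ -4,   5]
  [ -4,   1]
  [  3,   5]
Aᵀ = 
  [ -4,  -4,   3]
  [  5,   1,   5]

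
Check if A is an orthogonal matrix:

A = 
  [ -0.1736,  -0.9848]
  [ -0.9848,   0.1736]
Yes

AᵀA = 
  [  1,   0]
  [  0,   1]
≈ I (equal to I up to the 4-dp rounding of the entries)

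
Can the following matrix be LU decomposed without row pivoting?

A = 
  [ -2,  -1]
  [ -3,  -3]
Yes.
A[1,1] = -2 ≠ 0, so Gaussian elimination proceeds without a row swap: multiplier ℓ₂₁ = (-3)/(-2) = 3/2, and U[2,2] = -3 - (3/2)(-1) = -3/2.
L = 
  [  1,   0]
  [3/2,   1]
U = 
  [  -2,   -1]
  [   0, -3/2]
Check row 2 of LU: [(3/2)(-2), (3/2)(-1) + (-3/2)] = [-3, -3] = row 2 of A ✓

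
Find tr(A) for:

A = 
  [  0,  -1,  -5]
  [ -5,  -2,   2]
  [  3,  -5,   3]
1

tr(A) = 0 + -2 + 3 = 1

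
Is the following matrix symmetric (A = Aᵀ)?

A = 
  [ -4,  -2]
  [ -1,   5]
No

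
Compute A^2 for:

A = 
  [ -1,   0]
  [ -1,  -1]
A² = A·A:
A²[1,1] = (-1)(-1) + (0)(-1) = 1
A²[1,2] = (-1)(0) + (0)(-1) = 0
A²[2,1] = (-1)(-1) + (-1)(-1) = 2
A²[2,2] = (-1)(0) + (-1)(-1) = 1
A² = 
  [  1,   0]
  [  2,   1]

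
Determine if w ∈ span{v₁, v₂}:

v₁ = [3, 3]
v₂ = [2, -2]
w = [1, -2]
Yes

Form the augmented matrix and row-reduce:
[v₁|v₂|w] = 
  [  3,   2,   1]
  [  3,  -2,  -2]
R2 → R2 - (1)·R1
REF = 
  [  3,   2,   1]
  [  0,  -4,  -3]

No row of the form [0 0 | nonzero], so the system is consistent. Back-substitution gives c₁ = -1/6, c₂ = 3/4: w = (-1/6)·v₁ + (3/4)·v₂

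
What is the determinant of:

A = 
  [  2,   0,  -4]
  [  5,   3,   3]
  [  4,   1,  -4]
-2

Cofactor expansion along row 1:
det(A) = (2)·((3)(-4) - (3)(1)) - (0)·((5)(-4) - (3)(4)) + (-4)·((5)(1) - (3)(4))
  = (2)(-15) - (0)(-32) + (-4)(-7)
  = -2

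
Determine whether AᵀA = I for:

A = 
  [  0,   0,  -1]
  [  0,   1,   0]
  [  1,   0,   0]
Yes

AᵀA = 
  [  1,   0,   0]
  [  0,   1,   0]
  [  0,   0,   1]
= I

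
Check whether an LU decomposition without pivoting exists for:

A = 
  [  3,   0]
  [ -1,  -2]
Yes.
A[1,1] = 3 ≠ 0, so Gaussian elimination proceeds without a row swap: multiplier ℓ₂₁ = (-1)/(3) = -1/3, and U[2,2] = -2 - (-1/3)(0) = -2.
L = 
  [   1,    0]
  [-1/3,    1]
U = 
  [  3,   0]
  [  0,  -2]
Check row 2 of LU: [(-1/3)(3), (-1/3)(0) + (-2)] = [-1, -2] = row 2 of A ✓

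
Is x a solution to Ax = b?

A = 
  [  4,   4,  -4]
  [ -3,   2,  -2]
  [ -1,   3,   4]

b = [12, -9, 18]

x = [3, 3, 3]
Yes

Ax = [12, -9, 18] = b ✓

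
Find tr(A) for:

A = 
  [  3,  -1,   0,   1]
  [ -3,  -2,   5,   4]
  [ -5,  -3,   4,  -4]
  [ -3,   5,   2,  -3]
2

tr(A) = 3 + -2 + 4 + -3 = 2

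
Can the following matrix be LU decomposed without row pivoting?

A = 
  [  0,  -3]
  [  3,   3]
No.
A[1,1] = 0 but A[2,1] = 3 ≠ 0. Any LU with L unit lower triangular has (LU)[1,1] = U[1,1] and (LU)[2,1] = L[2,1]·U[1,1]; matching A forces U[1,1] = 0, which then forces (LU)[2,1] = 0 ≠ 3. A row swap (pivoting) is required.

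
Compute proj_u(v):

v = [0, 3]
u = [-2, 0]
proj_u(v) = [0, 0]

v·u = (0)(-2) + (3)(0) = 0
u·u = (-2)² + (0)² = 4
proj_u(v) = (v·u / u·u) × u = (0/4) × u = (0) × u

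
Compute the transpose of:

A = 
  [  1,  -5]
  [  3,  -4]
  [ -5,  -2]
Aᵀ = 
  [  1,   3,  -5]
  [ -5,  -4,  -2]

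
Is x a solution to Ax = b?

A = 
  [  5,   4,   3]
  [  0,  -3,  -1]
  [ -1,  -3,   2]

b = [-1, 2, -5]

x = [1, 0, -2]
Yes

Ax = [-1, 2, -5] = b ✓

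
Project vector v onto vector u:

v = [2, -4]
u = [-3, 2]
v·u = (2)(-3) + (-4)(2) = -14
u·u = (-3)² + (2)² = 13
proj_u(v) = (v·u / u·u) × u = (-14/13) × u

proj_u(v) = [42/13, -28/13]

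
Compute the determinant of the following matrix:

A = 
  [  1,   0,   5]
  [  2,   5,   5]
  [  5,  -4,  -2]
Cofactor expansion along row 1:
det(A) = (1)·((5)(-2) - (5)(-4)) - (0)·((2)(-2) - (5)(5)) + (5)·((2)(-4) - (5)(5))
  = (1)(10) - (0)(-29) + (5)(-33)
  = -155

det(A) = -155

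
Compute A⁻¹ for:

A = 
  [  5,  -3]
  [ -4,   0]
det(A) = (5)(0) - (-3)(-4) = -12
For a 2×2 matrix, A⁻¹ = (1/det(A)) · [[d, -b], [-c, a]]
    = (-1/12) · [[0, 3], [4, 5]]

A⁻¹ = 
  [    0,  -1/4]
  [ -1/3, -5/12]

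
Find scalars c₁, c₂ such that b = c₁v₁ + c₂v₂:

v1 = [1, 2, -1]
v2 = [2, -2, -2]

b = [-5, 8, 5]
c1 = 1, c2 = -3

b = 1·v1 + -3·v2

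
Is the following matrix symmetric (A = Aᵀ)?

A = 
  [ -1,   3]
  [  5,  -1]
No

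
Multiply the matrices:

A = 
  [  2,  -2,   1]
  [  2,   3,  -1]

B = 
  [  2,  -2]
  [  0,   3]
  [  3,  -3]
A is 2×3 and B is 3×2, so AB is 2×2. Each entry is (row of A)·(column of B):
AB[1,1] = (2)(2) + (-2)(0) + (1)(3) = 7
AB[1,2] = (2)(-2) + (-2)(3) + (1)(-3) = -13
AB[2,1] = (2)(2) + (3)(0) + (-1)(3) = 1
AB[2,2] = (2)(-2) + (3)(3) + (-1)(-3) = 8

AB = 
  [  7, -13]
  [  1,   8]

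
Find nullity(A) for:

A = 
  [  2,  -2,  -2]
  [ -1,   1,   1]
nullity(A) = 2

Row reduce:
R2 → R2 + (1/2)·R1
REF = 
  [  2,  -2,  -2]
  [  0,   0,   0]
Pivot columns: 1 → 1 pivot.
rank(A) = 1, so nullity(A) = 3 - 1 = 2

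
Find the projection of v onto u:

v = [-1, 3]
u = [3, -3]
v·u = (-1)(3) + (3)(-3) = -12
u·u = (3)² + (-3)² = 18
proj_u(v) = (v·u / u·u) × u = (-12/18) × u = (-2/3) × u

proj_u(v) = [-2, 2]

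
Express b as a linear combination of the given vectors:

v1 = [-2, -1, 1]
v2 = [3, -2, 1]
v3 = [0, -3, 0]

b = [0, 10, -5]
c1 = -3, c2 = -2, c3 = -1

b = -3·v1 + -2·v2 + -1·v3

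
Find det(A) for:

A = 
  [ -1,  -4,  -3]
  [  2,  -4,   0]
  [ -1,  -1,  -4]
-30

Cofactor expansion along row 1:
det(A) = (-1)·((-4)(-4) - (0)(-1)) - (-4)·((2)(-4) - (0)(-1)) + (-3)·((2)(-1) - (-4)(-1))
  = (-1)(16) - (-4)(-8) + (-3)(-6)
  = -30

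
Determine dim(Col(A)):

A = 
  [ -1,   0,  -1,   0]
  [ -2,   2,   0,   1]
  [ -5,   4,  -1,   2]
Row reduce:
R2 → R2 - (2)·R1
R3 → R3 - (5)·R1
R3 → R3 - (2)·R2
REF = 
  [ -1,   0,  -1,   0]
  [  0,   2,   2,   1]
  [  0,   0,   0,   0]
Pivot columns: 1, 2 → 2 pivots.
dim(Col(A)) = number of pivot columns = 2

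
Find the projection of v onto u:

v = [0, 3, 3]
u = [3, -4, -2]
proj_u(v) = [-54/29, 72/29, 36/29]

v·u = (0)(3) + (3)(-4) + (3)(-2) = -18
u·u = (3)² + (-4)² + (-2)² = 29
proj_u(v) = (v·u / u·u) × u = (-18/29) × u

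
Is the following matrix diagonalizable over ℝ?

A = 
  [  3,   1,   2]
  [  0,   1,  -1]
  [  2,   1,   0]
Yes

Characteristic polynomial: det(λI - A) = λ³ - 4λ² + 3
Testing integer divisors of the constant term: p(1) = 0, so (λ - 1) is a factor:
p(λ) = (λ - 1)(λ² - 3λ - 3)
λ² - 3λ - 3 = 0  ⇒  λ = (3 ± √((-3)² - 4·(-3)))/2 = (3 ± √(21))/2
  = (3 + √21)/2,  (3 - √21)/2
Eigenvalues: 1, (3 + √21)/2, (3 - √21)/2  (≈ 1, 3.791, -0.7913)
The two irrational eigenvalues are distinct (simple), so each has alg. mult. = geom. mult. = 1.
λ=1: alg. mult. = 1, geom. mult. = 3 - rank(A - (1)I) = 3 - 2 = 1
Sum of geometric multiplicities equals n, so A has n independent eigenvectors.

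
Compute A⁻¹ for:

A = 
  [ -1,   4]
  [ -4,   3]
det(A) = (-1)(3) - (4)(-4) = 13
For a 2×2 matrix, A⁻¹ = (1/det(A)) · [[d, -b], [-c, a]]
    = (1/13) · [[3, -4], [4, -1]]

A⁻¹ = 
  [ 3/13, -4/13]
  [ 4/13, -1/13]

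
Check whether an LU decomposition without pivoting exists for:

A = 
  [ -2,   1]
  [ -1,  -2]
Yes.
A[1,1] = -2 ≠ 0, so Gaussian elimination proceeds without a row swap: multiplier ℓ₂₁ = (-1)/(-2) = 1/2, and U[2,2] = -2 - (1/2)(1) = -5/2.
L = 
  [  1,   0]
  [1/2,   1]
U = 
  [  -2,    1]
  [   0, -5/2]
Check row 2 of LU: [(1/2)(-2), (1/2)(1) + (-5/2)] = [-1, -2] = row 2 of A ✓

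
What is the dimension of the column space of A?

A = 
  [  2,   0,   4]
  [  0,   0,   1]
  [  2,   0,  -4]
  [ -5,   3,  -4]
dim(Col(A)) = 3

Row reduce:
R3 → R3 - (1)·R1
R4 → R4 + (5/2)·R1
Swap R2 ↔ R4
R4 → R4 + (1/8)·R3
REF = 
  [  2,   0,   4]
  [  0,   3,   6]
  [  0,   0,  -8]
  [  0,   0,   0]
Pivot columns: 1, 2, 3 → 3 pivots.
dim(Col(A)) = number of pivot columns = 3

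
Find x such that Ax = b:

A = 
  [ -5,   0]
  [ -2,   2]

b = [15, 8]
x = [-3, 1]

Row reduce the augmented matrix [A|b]:
R2 → R2 - (2/5)·R1
REF = 
  [ -5,   0,  15]
  [  0,   2,   2]

Back-substitution:
x₂ = 2 / 2 = 1
x₁ = (15 - (0)(1)) / (-5) = -3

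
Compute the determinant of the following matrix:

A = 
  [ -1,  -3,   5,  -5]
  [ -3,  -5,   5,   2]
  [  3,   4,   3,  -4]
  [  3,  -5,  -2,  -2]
Cofactor expansion along row 1: det(A) = a₁₁M₁₁ - a₁₂M₁₂ + a₁₃M₁₃ - a₁₄M₁₄

M₁₁ = det[[-5, 5, 2]; [4, 3, -4]; [-5, -2, -2]]
  = (-5)·((3)(-2) - (-4)(-2)) - (5)·((4)(-2) - (-4)(-5)) + (2)·((4)(-2) - (3)(-5))
  = (-5)(-14) - (5)(-28) + (2)(7)
  = 224
M₁₂ = det[[-3, 5, 2]; [3, 3, -4]; [3, -2, -2]]
  = (-3)·((3)(-2) - (-4)(-2)) - (5)·((3)(-2) - (-4)(3)) + (2)·((3)(-2) - (3)(3))
  = (-3)(-14) - (5)(6) + (2)(-15)
  = -18
M₁₃ = det[[-3, -5, 2]; [3, 4, -4]; [3, -5, -2]]
  = (-3)·((4)(-2) - (-4)(-5)) - (-5)·((3)(-2) - (-4)(3)) + (2)·((3)(-5) - (4)(3))
  = (-3)(-28) - (-5)(6) + (2)(-27)
  = 60
M₁₄ = det[[-3, -5, 5]; [3, 4, 3]; [3, -5, -2]]
  = (-3)·((4)(-2) - (3)(-5)) - (-5)·((3)(-2) - (3)(3)) + (5)·((3)(-5) - (4)(3))
  = (-3)(7) - (-5)(-15) + (5)(-27)
  = -231

det(A) = (-1)(224) - (-3)(-18) + (5)(60) - (-5)(-231) = -1133

det(A) = -1133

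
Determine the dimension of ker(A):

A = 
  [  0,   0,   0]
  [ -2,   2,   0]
nullity(A) = 2

Row reduce:
Swap R1 ↔ R2
REF = 
  [ -2,   2,   0]
  [  0,   0,   0]
Pivot columns: 1 → 1 pivot.
rank(A) = 1, so nullity(A) = 3 - 1 = 2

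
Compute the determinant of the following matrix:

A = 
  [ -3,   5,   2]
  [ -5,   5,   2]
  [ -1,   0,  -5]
-50

Cofactor expansion along row 1:
det(A) = (-3)·((5)(-5) - (2)(0)) - (5)·((-5)(-5) - (2)(-1)) + (2)·((-5)(0) - (5)(-1))
  = (-3)(-25) - (5)(27) + (2)(5)
  = -50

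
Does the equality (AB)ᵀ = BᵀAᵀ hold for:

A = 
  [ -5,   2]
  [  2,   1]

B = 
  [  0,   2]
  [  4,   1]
Yes

(AB)ᵀ = 
  [  8,   4]
  [ -8,   5]

BᵀAᵀ = 
  [  8,   4]
  [ -8,   5]

Both sides are equal — this is the standard identity (AB)ᵀ = BᵀAᵀ, which holds for all A, B.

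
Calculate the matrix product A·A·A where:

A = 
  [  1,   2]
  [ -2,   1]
A² = A·A:
A²[1,1] = (1)(1) + (2)(-2) = -3
A²[1,2] = (1)(2) + (2)(1) = 4
A²[2,1] = (-2)(1) + (1)(-2) = -4
A²[2,2] = (-2)(2) + (1)(1) = -3
A² = 
  [ -3,   4]
  [ -4,  -3]

A^3 = A^2·A:
A^3[1,1] = (-3)(1) + (4)(-2) = -11
A^3[1,2] = (-3)(2) + (4)(1) = -2
A^3[2,1] = (-4)(1) + (-3)(-2) = 2
A^3[2,2] = (-4)(2) + (-3)(1) = -11
A^3 = 
  [-11,  -2]
  [  2, -11]

Therefore
A^3 = 
  [-11,  -2]
  [  2, -11]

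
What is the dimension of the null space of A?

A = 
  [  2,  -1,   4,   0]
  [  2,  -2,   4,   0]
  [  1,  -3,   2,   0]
nullity(A) = 2

Row reduce:
R2 → R2 - (1)·R1
R3 → R3 - (1/2)·R1
R3 → R3 - (5/2)·R2
REF = 
  [  2,  -1,   4,   0]
  [  0,  -1,   0,   0]
  [  0,   0,   0,   0]
Pivot columns: 1, 2 → 2 pivots.
rank(A) = 2, so nullity(A) = 4 - 2 = 2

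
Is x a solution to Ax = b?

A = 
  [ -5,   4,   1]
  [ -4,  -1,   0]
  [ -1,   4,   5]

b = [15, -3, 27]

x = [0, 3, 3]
Yes

Ax = [15, -3, 27] = b ✓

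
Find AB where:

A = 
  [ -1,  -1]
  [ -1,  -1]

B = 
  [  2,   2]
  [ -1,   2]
A is 2×2 and B is 2×2, so AB is 2×2. Each entry is (row of A)·(column of B):
AB[1,1] = (-1)(2) + (-1)(-1) = -1
AB[1,2] = (-1)(2) + (-1)(2) = -4
AB[2,1] = (-1)(2) + (-1)(-1) = -1
AB[2,2] = (-1)(2) + (-1)(2) = -4

AB = 
  [ -1,  -4]
  [ -1,  -4]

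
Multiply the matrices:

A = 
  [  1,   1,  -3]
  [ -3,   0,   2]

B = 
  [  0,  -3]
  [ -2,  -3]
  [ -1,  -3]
AB = 
  [  1,   3]
  [ -2,   3]

A is 2×3 and B is 3×2, so AB is 2×2. Each entry is (row of A)·(column of B):
AB[1,1] = (1)(0) + (1)(-2) + (-3)(-1) = 1
AB[1,2] = (1)(-3) + (1)(-3) + (-3)(-3) = 3
AB[2,1] = (-3)(0) + (0)(-2) + (2)(-1) = -2
AB[2,2] = (-3)(-3) + (0)(-3) + (2)(-3) = 3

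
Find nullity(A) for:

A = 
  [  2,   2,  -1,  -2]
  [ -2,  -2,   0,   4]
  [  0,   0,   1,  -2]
nullity(A) = 2

Row reduce:
R2 → R2 + (1)·R1
R3 → R3 + (1)·R2
REF = 
  [  2,   2,  -1,  -2]
  [  0,   0,  -1,   2]
  [  0,   0,   0,   0]
Pivot columns: 1, 3 → 2 pivots.
rank(A) = 2, so nullity(A) = 4 - 2 = 2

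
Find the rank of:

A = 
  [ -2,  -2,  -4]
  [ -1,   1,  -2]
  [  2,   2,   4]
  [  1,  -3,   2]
Row reduce:
R2 → R2 - (1/2)·R1
R3 → R3 + (1)·R1
R4 → R4 + (1/2)·R1
R4 → R4 + (2)·R2
REF = 
  [ -2,  -2,  -4]
  [  0,   2,   0]
  [  0,   0,   0]
  [  0,   0,   0]
Pivot columns: 1, 2 → 2 pivots.

rank(A) = 2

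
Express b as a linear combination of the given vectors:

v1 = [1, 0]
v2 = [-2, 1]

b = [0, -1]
c1 = -2, c2 = -1

b = -2·v1 + -1·v2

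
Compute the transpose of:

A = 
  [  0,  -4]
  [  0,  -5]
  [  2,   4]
Aᵀ = 
  [  0,   0,   2]
  [ -4,  -5,   4]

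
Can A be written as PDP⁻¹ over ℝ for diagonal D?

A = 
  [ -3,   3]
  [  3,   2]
Yes

tr(A) = -1, det(A) = -15
Characteristic polynomial: λ² - tr(A)λ + det(A) = λ² + λ - 15
λ² + λ - 15 = 0  ⇒  λ = (-1 ± √((1)² - 4·(-15)))/2 = (-1 ± √(61))/2
  = (-1 + √61)/2,  (-1 - √61)/2
Eigenvalues: (-1 + √61)/2, (-1 - √61)/2  (≈ 3.405, -4.405)
The two irrational eigenvalues are distinct (simple), so each has alg. mult. = geom. mult. = 1.
Sum of geometric multiplicities equals n, so A has n independent eigenvectors.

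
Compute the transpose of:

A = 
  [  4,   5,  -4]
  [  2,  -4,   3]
Aᵀ = 
  [  4,   2]
  [  5,  -4]
  [ -4,   3]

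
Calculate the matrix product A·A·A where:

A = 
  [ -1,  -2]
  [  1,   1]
A² = A·A:
A²[1,1] = (-1)(-1) + (-2)(1) = -1
A²[1,2] = (-1)(-2) + (-2)(1) = 0
A²[2,1] = (1)(-1) + (1)(1) = 0
A²[2,2] = (1)(-2) + (1)(1) = -1
A² = 
  [ -1,   0]
  [  0,  -1]

A^3 = A^2·A:
A^3[1,1] = (-1)(-1) + (0)(1) = 1
A^3[1,2] = (-1)(-2) + (0)(1) = 2
A^3[2,1] = (0)(-1) + (-1)(1) = -1
A^3[2,2] = (0)(-2) + (-1)(1) = -1
A^3 = 
  [  1,   2]
  [ -1,  -1]

Therefore
A^3 = 
  [  1,   2]
  [ -1,  -1]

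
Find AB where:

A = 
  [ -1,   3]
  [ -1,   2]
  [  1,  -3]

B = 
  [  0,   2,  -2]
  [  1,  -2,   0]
AB = 
  [  3,  -8,   2]
  [  2,  -6,   2]
  [ -3,   8,  -2]

A is 3×2 and B is 2×3, so AB is 3×3. Each entry is (row of A)·(column of B):
AB[1,1] = (-1)(0) + (3)(1) = 3
AB[1,2] = (-1)(2) + (3)(-2) = -8
AB[1,3] = (-1)(-2) + (3)(0) = 2
AB[2,1] = (-1)(0) + (2)(1) = 2
AB[2,2] = (-1)(2) + (2)(-2) = -6
AB[2,3] = (-1)(-2) + (2)(0) = 2
AB[3,1] = (1)(0) + (-3)(1) = -3
AB[3,2] = (1)(2) + (-3)(-2) = 8
AB[3,3] = (1)(-2) + (-3)(0) = -2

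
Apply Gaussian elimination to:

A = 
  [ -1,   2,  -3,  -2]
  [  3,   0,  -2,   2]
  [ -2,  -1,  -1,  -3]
Row operations:
R2 → R2 + (3)·R1
R3 → R3 - (2)·R1
R3 → R3 + (5/6)·R2

Resulting echelon form:
REF = 
  [   -1,     2,    -3,    -2]
  [    0,     6,   -11,    -4]
  [    0,     0, -25/6,  -7/3]

Rank = 3 (number of non-zero pivot rows).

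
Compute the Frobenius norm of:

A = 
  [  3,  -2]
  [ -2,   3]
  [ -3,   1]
||A||_F = 6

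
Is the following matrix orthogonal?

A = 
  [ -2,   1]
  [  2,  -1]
No

AᵀA = 
  [  8,  -4]
  [ -4,   2]
≠ I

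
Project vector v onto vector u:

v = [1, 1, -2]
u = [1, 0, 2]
proj_u(v) = [-3/5, 0, -6/5]

v·u = (1)(1) + (1)(0) + (-2)(2) = -3
u·u = (1)² + (0)² + (2)² = 5
proj_u(v) = (v·u / u·u) × u = (-3/5) × u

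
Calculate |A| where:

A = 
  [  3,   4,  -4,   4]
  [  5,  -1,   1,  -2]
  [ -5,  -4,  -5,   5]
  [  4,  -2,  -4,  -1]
Cofactor expansion along row 1: det(A) = a₁₁M₁₁ - a₁₂M₁₂ + a₁₃M₁₃ - a₁₄M₁₄

M₁₁ = det[[-1, 1, -2]; [-4, -5, 5]; [-2, -4, -1]]
  = (-1)·((-5)(-1) - (5)(-4)) - (1)·((-4)(-1) - (5)(-2)) + (-2)·((-4)(-4) - (-5)(-2))
  = (-1)(25) - (1)(14) + (-2)(6)
  = -51
M₁₂ = det[[5, 1, -2]; [-5, -5, 5]; [4, -4, -1]]
  = (5)·((-5)(-1) - (5)(-4)) - (1)·((-5)(-1) - (5)(4)) + (-2)·((-5)(-4) - (-5)(4))
  = (5)(25) - (1)(-15) + (-2)(40)
  = 60
M₁₃ = det[[5, -1, -2]; [-5, -4, 5]; [4, -2, -1]]
  = (5)·((-4)(-1) - (5)(-2)) - (-1)·((-5)(-1) - (5)(4)) + (-2)·((-5)(-2) - (-4)(4))
  = (5)(14) - (-1)(-15) + (-2)(26)
  = 3
M₁₄ = det[[5, -1, 1]; [-5, -4, -5]; [4, -2, -4]]
  = (5)·((-4)(-4) - (-5)(-2)) - (-1)·((-5)(-4) - (-5)(4)) + (1)·((-5)(-2) - (-4)(4))
  = (5)(6) - (-1)(40) + (1)(26)
  = 96

det(A) = (3)(-51) - (4)(60) + (-4)(3) - (4)(96) = -789

det(A) = -789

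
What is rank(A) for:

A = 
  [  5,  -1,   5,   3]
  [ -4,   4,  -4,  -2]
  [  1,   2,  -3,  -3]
Row reduce:
R2 → R2 + (4/5)·R1
R3 → R3 - (1/5)·R1
R3 → R3 - (11/16)·R2
REF = 
  [    5,    -1,     5,     3]
  [    0,  16/5,     0,   2/5]
  [    0,     0,    -4, -31/8]
Pivot columns: 1, 2, 3 → 3 pivots.

rank(A) = 3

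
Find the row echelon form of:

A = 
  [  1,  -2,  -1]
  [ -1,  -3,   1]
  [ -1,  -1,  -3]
Row operations:
R2 → R2 + (1)·R1
R3 → R3 + (1)·R1
R3 → R3 - (3/5)·R2

Resulting echelon form:
REF = 
  [  1,  -2,  -1]
  [  0,  -5,   0]
  [  0,   0,  -4]

Rank = 3 (number of non-zero pivot rows).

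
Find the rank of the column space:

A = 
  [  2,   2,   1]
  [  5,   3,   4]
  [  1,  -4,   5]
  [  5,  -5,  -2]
Row reduce:
R2 → R2 - (5/2)·R1
R3 → R3 - (1/2)·R1
R4 → R4 - (5/2)·R1
R3 → R3 - (5/2)·R2
R4 → R4 - (5)·R2
R4 → R4 + (16)·R3
REF = 
  [  2,   2,   1]
  [  0,  -2, 3/2]
  [  0,   0, 3/4]
  [  0,   0,   0]
Pivot columns: 1, 2, 3 → 3 pivots.
dim(Col(A)) = number of pivot columns = 3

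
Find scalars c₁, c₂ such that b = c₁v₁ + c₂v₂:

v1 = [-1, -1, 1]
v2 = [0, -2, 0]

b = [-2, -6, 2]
c1 = 2, c2 = 2

b = 2·v1 + 2·v2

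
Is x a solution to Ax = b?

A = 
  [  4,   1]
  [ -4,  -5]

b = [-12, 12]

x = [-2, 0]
No

Ax = [-8, 8] ≠ b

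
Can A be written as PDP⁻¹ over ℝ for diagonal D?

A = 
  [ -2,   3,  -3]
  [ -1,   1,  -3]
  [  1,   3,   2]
No

Characteristic polynomial: det(λI - A) = λ³ - λ² + 11λ + 13
Testing integer divisors of the constant term: p(-1) = 0, so (λ + 1) is a factor:
p(λ) = (λ + 1)(λ² - 2λ + 13)
λ² - 2λ + 13 = 0  ⇒  λ = (2 ± √((-2)² - 4·(13)))/2 = (2 ± √(-48))/2
  = 1 + 2i√3,  1 - 2i√3
Eigenvalues: -1, 1 + 2i√3, 1 - 2i√3  (≈ -1, 1 + 3.464i, 1 - 3.464i)
Has complex eigenvalues (not diagonalizable over ℝ).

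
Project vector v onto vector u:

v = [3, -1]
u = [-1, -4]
v·u = (3)(-1) + (-1)(-4) = 1
u·u = (-1)² + (-4)² = 17
proj_u(v) = (v·u / u·u) × u = (1/17) × u

proj_u(v) = [-1/17, -4/17]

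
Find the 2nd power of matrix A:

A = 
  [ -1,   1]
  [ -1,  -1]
A² = A·A:
A²[1,1] = (-1)(-1) + (1)(-1) = 0
A²[1,2] = (-1)(1) + (1)(-1) = -2
A²[2,1] = (-1)(-1) + (-1)(-1) = 2
A²[2,2] = (-1)(1) + (-1)(-1) = 0
A² = 
  [  0,  -2]
  [  2,   0]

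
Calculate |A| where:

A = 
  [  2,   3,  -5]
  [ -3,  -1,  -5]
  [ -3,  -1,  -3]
Cofactor expansion along row 1:
det(A) = (2)·((-1)(-3) - (-5)(-1)) - (3)·((-3)(-3) - (-5)(-3)) + (-5)·((-3)(-1) - (-1)(-3))
  = (2)(-2) - (3)(-6) + (-5)(0)
  = 14

det(A) = 14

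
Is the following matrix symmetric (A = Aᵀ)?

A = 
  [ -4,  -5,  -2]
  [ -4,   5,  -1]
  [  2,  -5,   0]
No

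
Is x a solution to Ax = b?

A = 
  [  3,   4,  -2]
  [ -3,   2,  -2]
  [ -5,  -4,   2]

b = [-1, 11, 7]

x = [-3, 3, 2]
Yes

Ax = [-1, 11, 7] = b ✓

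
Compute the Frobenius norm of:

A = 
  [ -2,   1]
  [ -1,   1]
||A||_F = 2.646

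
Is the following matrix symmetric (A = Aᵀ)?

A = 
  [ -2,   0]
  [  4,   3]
No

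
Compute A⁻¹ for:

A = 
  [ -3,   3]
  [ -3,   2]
det(A) = (-3)(2) - (3)(-3) = 3
For a 2×2 matrix, A⁻¹ = (1/det(A)) · [[d, -b], [-c, a]]
    = (1/3) · [[2, -3], [3, -3]]

A⁻¹ = 
  [2/3,  -1]
  [  1,  -1]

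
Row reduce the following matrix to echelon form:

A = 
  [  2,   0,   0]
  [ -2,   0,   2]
Row operations:
R2 → R2 + (1)·R1

Resulting echelon form:
REF = 
  [  2,   0,   0]
  [  0,   0,   2]

Rank = 2 (number of non-zero pivot rows).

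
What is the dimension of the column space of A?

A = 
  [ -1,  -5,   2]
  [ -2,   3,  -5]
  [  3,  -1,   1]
dim(Col(A)) = 3

Row reduce:
R2 → R2 - (2)·R1
R3 → R3 + (3)·R1
R3 → R3 + (16/13)·R2
REF = 
  [    -1,     -5,      2]
  [     0,     13,     -9]
  [     0,      0, -53/13]
Pivot columns: 1, 2, 3 → 3 pivots.
dim(Col(A)) = number of pivot columns = 3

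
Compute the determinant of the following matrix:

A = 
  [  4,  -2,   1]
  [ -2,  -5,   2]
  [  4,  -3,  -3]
106

Cofactor expansion along row 1:
det(A) = (4)·((-5)(-3) - (2)(-3)) - (-2)·((-2)(-3) - (2)(4)) + (1)·((-2)(-3) - (-5)(4))
  = (4)(21) - (-2)(-2) + (1)(26)
  = 106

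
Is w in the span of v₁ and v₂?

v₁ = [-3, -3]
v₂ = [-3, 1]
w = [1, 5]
Yes

Form the augmented matrix and row-reduce:
[v₁|v₂|w] = 
  [ -3,  -3,   1]
  [ -3,   1,   5]
R2 → R2 - (1)·R1
REF = 
  [ -3,  -3,   1]
  [  0,   4,   4]

No row of the form [0 0 | nonzero], so the system is consistent. Back-substitution gives c₁ = -4/3, c₂ = 1: w = (-4/3)·v₁ + (1)·v₂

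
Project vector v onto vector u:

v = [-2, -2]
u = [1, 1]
v·u = (-2)(1) + (-2)(1) = -4
u·u = (1)² + (1)² = 2
proj_u(v) = (v·u / u·u) × u = (-4/2) × u = (-2) × u

proj_u(v) = [-2, -2]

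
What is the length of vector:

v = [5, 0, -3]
5.831

||v||₂ = √((5)² + (0)² + (-3)²) = √34 = 5.831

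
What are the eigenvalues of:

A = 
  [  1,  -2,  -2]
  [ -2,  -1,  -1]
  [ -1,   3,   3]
λ = 0, 4, -1

Characteristic polynomial: det(λI - A) = λ³ - 3λ² - 4λ
The constant term is 0, so λ = 0 is a root: p(λ) = λ(λ² - 3λ - 4)
λ² - 3λ - 4 = (λ + 1)(λ - 4)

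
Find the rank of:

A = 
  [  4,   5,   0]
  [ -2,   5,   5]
Row reduce:
R2 → R2 + (1/2)·R1
REF = 
  [   4,    5,    0]
  [   0, 15/2,    5]
Pivot columns: 1, 2 → 2 pivots.

rank(A) = 2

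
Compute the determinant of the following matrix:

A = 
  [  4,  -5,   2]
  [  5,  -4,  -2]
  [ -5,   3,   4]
Cofactor expansion along row 1:
det(A) = (4)·((-4)(4) - (-2)(3)) - (-5)·((5)(4) - (-2)(-5)) + (2)·((5)(3) - (-4)(-5))
  = (4)(-10) - (-5)(10) + (2)(-5)
  = 0

det(A) = 0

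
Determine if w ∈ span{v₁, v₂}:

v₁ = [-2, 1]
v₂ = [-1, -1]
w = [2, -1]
Yes

Form the augmented matrix and row-reduce:
[v₁|v₂|w] = 
  [ -2,  -1,   2]
  [  1,  -1,  -1]
R2 → R2 + (1/2)·R1
REF = 
  [  -2,   -1,    2]
  [   0, -3/2,    0]

No row of the form [0 0 | nonzero], so the system is consistent. Back-substitution gives c₁ = -1, c₂ = 0: w = (-1)·v₁ + (0)·v₂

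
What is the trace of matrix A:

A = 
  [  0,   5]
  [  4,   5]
5

tr(A) = 0 + 5 = 5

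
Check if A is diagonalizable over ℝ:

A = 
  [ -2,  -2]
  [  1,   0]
No

tr(A) = -2, det(A) = 2
Characteristic polynomial: λ² - tr(A)λ + det(A) = λ² + 2λ + 2
λ² + 2λ + 2 = 0  ⇒  λ = (-2 ± √((2)² - 4·(2)))/2 = (-2 ± √(-4))/2
  = -1 + i,  -1 - i
Eigenvalues: -1 + i, -1 - i  (≈ -1 + 1i, -1 - 1i)
Has complex eigenvalues (not diagonalizable over ℝ).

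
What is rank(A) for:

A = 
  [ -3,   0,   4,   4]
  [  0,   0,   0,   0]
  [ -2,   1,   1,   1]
rank(A) = 2

Row reduce:
R3 → R3 - (2/3)·R1
Swap R2 ↔ R3
REF = 
  [  -3,    0,    4,    4]
  [   0,    1, -5/3, -5/3]
  [   0,    0,    0,    0]
Pivot columns: 1, 2 → 2 pivots.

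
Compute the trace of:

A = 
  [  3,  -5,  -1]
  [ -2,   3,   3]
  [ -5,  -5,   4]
10

tr(A) = 3 + 3 + 4 = 10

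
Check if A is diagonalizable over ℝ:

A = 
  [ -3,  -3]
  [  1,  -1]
No

tr(A) = -4, det(A) = 6
Characteristic polynomial: λ² - tr(A)λ + det(A) = λ² + 4λ + 6
λ² + 4λ + 6 = 0  ⇒  λ = (-4 ± √((4)² - 4·(6)))/2 = (-4 ± √(-8))/2
  = -2 + i√2,  -2 - i√2
Eigenvalues: -2 + i√2, -2 - i√2  (≈ -2 + 1.414i, -2 - 1.414i)
Has complex eigenvalues (not diagonalizable over ℝ).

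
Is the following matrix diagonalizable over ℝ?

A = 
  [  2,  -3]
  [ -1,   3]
Yes

tr(A) = 5, det(A) = 3
Characteristic polynomial: λ² - tr(A)λ + det(A) = λ² - 5λ + 3
λ² - 5λ + 3 = 0  ⇒  λ = (5 ± √((-5)² - 4·(3)))/2 = (5 ± √(13))/2
  = (5 + √13)/2,  (5 - √13)/2
Eigenvalues: (5 + √13)/2, (5 - √13)/2  (≈ 4.303, 0.6972)
The two irrational eigenvalues are distinct (simple), so each has alg. mult. = geom. mult. = 1.
Sum of geometric multiplicities equals n, so A has n independent eigenvectors.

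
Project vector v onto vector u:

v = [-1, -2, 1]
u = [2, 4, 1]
proj_u(v) = [-6/7, -12/7, -3/7]

v·u = (-1)(2) + (-2)(4) + (1)(1) = -9
u·u = (2)² + (4)² + (1)² = 21
proj_u(v) = (v·u / u·u) × u = (-9/21) × u = (-3/7) × u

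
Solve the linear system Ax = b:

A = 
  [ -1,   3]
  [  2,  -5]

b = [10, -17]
x = [-1, 3]

Row reduce the augmented matrix [A|b]:
R2 → R2 + (2)·R1
REF = 
  [ -1,   3,  10]
  [  0,   1,   3]

Back-substitution:
x₂ = 3 / 1 = 3
x₁ = (10 - (3)(3)) / (-1) = -1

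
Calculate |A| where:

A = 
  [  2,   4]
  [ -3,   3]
For a 2×2 matrix, det = ad - bc = (2)(3) - (4)(-3) = 18

det(A) = 18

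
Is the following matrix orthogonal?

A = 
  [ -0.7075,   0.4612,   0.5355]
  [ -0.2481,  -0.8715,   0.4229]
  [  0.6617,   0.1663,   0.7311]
Yes

AᵀA = 
  [  1,   0,   0]
  [  0,   0.9999,   0]
  [  0,   0,   1.0001]
≈ I (equal to I up to the 4-dp rounding of the entries)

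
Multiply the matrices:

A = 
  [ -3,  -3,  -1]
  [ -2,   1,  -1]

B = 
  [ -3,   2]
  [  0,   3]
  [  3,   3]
AB = 
  [  6, -18]
  [  3,  -4]

A is 2×3 and B is 3×2, so AB is 2×2. Each entry is (row of A)·(column of B):
AB[1,1] = (-3)(-3) + (-3)(0) + (-1)(3) = 6
AB[1,2] = (-3)(2) + (-3)(3) + (-1)(3) = -18
AB[2,1] = (-2)(-3) + (1)(0) + (-1)(3) = 3
AB[2,2] = (-2)(2) + (1)(3) + (-1)(3) = -4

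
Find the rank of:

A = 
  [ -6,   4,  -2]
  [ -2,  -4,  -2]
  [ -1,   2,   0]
rank(A) = 2

Row reduce:
R2 → R2 - (1/3)·R1
R3 → R3 - (1/6)·R1
R3 → R3 + (1/4)·R2
REF = 
  [   -6,     4,    -2]
  [    0, -16/3,  -4/3]
  [    0,     0,     0]
Pivot columns: 1, 2 → 2 pivots.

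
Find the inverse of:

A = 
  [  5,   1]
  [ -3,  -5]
det(A) = (5)(-5) - (1)(-3) = -22
For a 2×2 matrix, A⁻¹ = (1/det(A)) · [[d, -b], [-c, a]]
    = (-1/22) · [[-5, -1], [3, 5]]

A⁻¹ = 
  [ 5/22,  1/22]
  [-3/22, -5/22]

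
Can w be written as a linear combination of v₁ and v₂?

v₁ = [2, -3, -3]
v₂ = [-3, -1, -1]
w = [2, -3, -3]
Yes

Form the augmented matrix and row-reduce:
[v₁|v₂|w] = 
  [  2,  -3,   2]
  [ -3,  -1,  -3]
  [ -3,  -1,  -3]
R2 → R2 + (3/2)·R1
R3 → R3 + (3/2)·R1
R3 → R3 - (1)·R2
REF = 
  [    2,    -3,     2]
  [    0, -11/2,     0]
  [    0,     0,     0]

No row of the form [0 0 | nonzero], so the system is consistent. Back-substitution gives c₁ = 1, c₂ = 0: w = (1)·v₁ + (0)·v₂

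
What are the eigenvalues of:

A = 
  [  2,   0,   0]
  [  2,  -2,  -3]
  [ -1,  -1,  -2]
Characteristic polynomial: det(λI - A) = λ³ + 2λ² - 7λ - 2
Testing integer divisors of the constant term: p(2) = 0, so (λ - 2) is a factor:
p(λ) = (λ - 2)(λ² + 4λ + 1)
λ² + 4λ + 1 = 0  ⇒  λ = (-4 ± √((4)² - 4·(1)))/2 = (-4 ± √(12))/2
  = -2 + √3,  -2 - √3

λ = 2, -2 + √3, -2 - √3  (≈ 2, -0.2679, -3.732)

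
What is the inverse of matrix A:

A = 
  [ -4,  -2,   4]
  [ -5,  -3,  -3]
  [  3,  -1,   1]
det(A) = (-4)·((-3)(1) - (-3)(-1)) - (-2)·((-5)(1) - (-3)(3)) + (4)·((-5)(-1) - (-3)(3))
  = (-4)(-6) - (-2)(4) + (4)(14)
  = 88
det(A) = 88 ≠ 0, so A is invertible.

Cofactors Cᵢⱼ = (-1)ⁱ⁺ʲ·Mᵢⱼ:
C = 
  [ -6,  -4,  14]
  [ -2, -16, -10]
  [ 18, -32,   2]

adj(A) = Cᵀ:
adj(A) = 
  [ -6,  -2,  18]
  [ -4, -16, -32]
  [ 14, -10,   2]

A⁻¹ = (1/88) · adj(A):
A⁻¹ = 
  [-3/44, -1/44,  9/44]
  [-1/22, -2/11, -4/11]
  [ 7/44, -5/44,  1/44]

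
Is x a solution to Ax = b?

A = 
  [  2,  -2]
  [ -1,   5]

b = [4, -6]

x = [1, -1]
Yes

Ax = [4, -6] = b ✓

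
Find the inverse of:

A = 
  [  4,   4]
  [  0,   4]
det(A) = (4)(4) - (4)(0) = 16
For a 2×2 matrix, A⁻¹ = (1/det(A)) · [[d, -b], [-c, a]]
    = (1/16) · [[4, -4], [0, 4]]

A⁻¹ = 
  [ 1/4, -1/4]
  [   0,  1/4]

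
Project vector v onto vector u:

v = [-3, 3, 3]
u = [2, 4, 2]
proj_u(v) = [1, 2, 1]

v·u = (-3)(2) + (3)(4) + (3)(2) = 12
u·u = (2)² + (4)² + (2)² = 24
proj_u(v) = (v·u / u·u) × u = (12/24) × u = (1/2) × u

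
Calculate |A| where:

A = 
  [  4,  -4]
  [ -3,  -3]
For a 2×2 matrix, det = ad - bc = (4)(-3) - (-4)(-3) = -24

det(A) = -24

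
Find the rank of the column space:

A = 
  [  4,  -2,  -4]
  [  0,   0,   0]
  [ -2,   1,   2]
Row reduce:
R3 → R3 + (1/2)·R1
REF = 
  [  4,  -2,  -4]
  [  0,   0,   0]
  [  0,   0,   0]
Pivot columns: 1 → 1 pivot.
dim(Col(A)) = number of pivot columns = 1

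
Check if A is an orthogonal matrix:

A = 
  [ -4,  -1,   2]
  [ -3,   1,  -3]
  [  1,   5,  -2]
No

AᵀA = 
  [ 26,   6,  -1]
  [  6,  27, -15]
  [ -1, -15,  17]
≠ I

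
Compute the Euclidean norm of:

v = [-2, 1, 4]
4.583

||v||₂ = √((-2)² + (1)² + (4)²) = √21 = 4.583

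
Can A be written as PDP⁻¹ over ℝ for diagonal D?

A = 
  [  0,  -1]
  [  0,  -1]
Yes

tr(A) = -1, det(A) = 0
Characteristic polynomial: λ² - tr(A)λ + det(A) = λ² + λ
λ² + λ = λ(λ + 1)
Eigenvalues: 0, -1
λ=-1: alg. mult. = 1, geom. mult. = 2 - rank(A - (-1)I) = 2 - 1 = 1
λ=0: alg. mult. = 1, geom. mult. = 2 - rank(A - (0)I) = 2 - 1 = 1
Sum of geometric multiplicities equals n, so A has n independent eigenvectors.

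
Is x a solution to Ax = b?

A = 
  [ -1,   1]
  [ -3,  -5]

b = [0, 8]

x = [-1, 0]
No

Ax = [1, 3] ≠ b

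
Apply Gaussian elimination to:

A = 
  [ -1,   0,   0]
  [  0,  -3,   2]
Row operations:
No row operations needed (already in echelon form).

Resulting echelon form:
REF = 
  [ -1,   0,   0]
  [  0,  -3,   2]

Rank = 2 (number of non-zero pivot rows).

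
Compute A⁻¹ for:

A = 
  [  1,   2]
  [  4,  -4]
det(A) = (1)(-4) - (2)(4) = -12
For a 2×2 matrix, A⁻¹ = (1/det(A)) · [[d, -b], [-c, a]]
    = (-1/12) · [[-4, -2], [-4, 1]]

A⁻¹ = 
  [  1/3,   1/6]
  [  1/3, -1/12]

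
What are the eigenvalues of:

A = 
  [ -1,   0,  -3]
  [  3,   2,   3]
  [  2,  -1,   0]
Characteristic polynomial: det(λI - A) = λ³ - λ² + 7λ - 18
Testing integer divisors of the constant term: p(2) = 0, so (λ - 2) is a factor:
p(λ) = (λ - 2)(λ² + λ + 9)
λ² + λ + 9 = 0  ⇒  λ = (-1 ± √((1)² - 4·(9)))/2 = (-1 ± √(-35))/2
  = (-1 + i√35)/2,  (-1 - i√35)/2

λ = 2, (-1 + i√35)/2, (-1 - i√35)/2  (≈ 2, -0.5 + 2.958i, -0.5 - 2.958i)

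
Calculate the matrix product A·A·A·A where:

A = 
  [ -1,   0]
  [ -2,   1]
A² = A·A:
A²[1,1] = (-1)(-1) + (0)(-2) = 1
A²[1,2] = (-1)(0) + (0)(1) = 0
A²[2,1] = (-2)(-1) + (1)(-2) = 0
A²[2,2] = (-2)(0) + (1)(1) = 1
A² = 
  [  1,   0]
  [  0,   1]

A^3 = A^2·A:
A^3[1,1] = (1)(-1) + (0)(-2) = -1
A^3[1,2] = (1)(0) + (0)(1) = 0
A^3[2,1] = (0)(-1) + (1)(-2) = -2
A^3[2,2] = (0)(0) + (1)(1) = 1
A^3 = 
  [ -1,   0]
  [ -2,   1]

A^4 = A^3·A:
A^4[1,1] = (-1)(-1) + (0)(-2) = 1
A^4[1,2] = (-1)(0) + (0)(1) = 0
A^4[2,1] = (-2)(-1) + (1)(-2) = 0
A^4[2,2] = (-2)(0) + (1)(1) = 1
A^4 = 
  [  1,   0]
  [  0,   1]

Therefore
A^4 = 
  [  1,   0]
  [  0,   1]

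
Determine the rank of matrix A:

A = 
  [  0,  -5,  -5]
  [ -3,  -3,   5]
rank(A) = 2

Row reduce:
Swap R1 ↔ R2
REF = 
  [ -3,  -3,   5]
  [  0,  -5,  -5]
Pivot columns: 1, 2 → 2 pivots.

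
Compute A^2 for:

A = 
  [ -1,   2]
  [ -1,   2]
A² = A·A:
A²[1,1] = (-1)(-1) + (2)(-1) = -1
A²[1,2] = (-1)(2) + (2)(2) = 2
A²[2,1] = (-1)(-1) + (2)(-1) = -1
A²[2,2] = (-1)(2) + (2)(2) = 2
A² = 
  [ -1,   2]
  [ -1,   2]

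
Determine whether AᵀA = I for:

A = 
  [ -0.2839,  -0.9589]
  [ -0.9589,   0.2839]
Yes

AᵀA = 
  [  1.0001,   0]
  [  0,   1.0001]
≈ I (equal to I up to the 4-dp rounding of the entries)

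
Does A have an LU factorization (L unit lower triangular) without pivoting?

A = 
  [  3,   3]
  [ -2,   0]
Yes.
A[1,1] = 3 ≠ 0, so Gaussian elimination proceeds without a row swap: multiplier ℓ₂₁ = (-2)/(3) = -2/3, and U[2,2] = 0 - (-2/3)(3) = 2.
L = 
  [   1,    0]
  [-2/3,    1]
U = 
  [  3,   3]
  [  0,   2]
Check row 2 of LU: [(-2/3)(3), (-2/3)(3) + 2] = [-2, 0] = row 2 of A ✓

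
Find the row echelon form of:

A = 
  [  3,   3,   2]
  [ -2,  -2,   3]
Row operations:
R2 → R2 + (2/3)·R1

Resulting echelon form:
REF = 
  [   3,    3,    2]
  [   0,    0, 13/3]

Rank = 2 (number of non-zero pivot rows).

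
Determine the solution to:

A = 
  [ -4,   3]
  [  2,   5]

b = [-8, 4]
Row reduce the augmented matrix [A|b]:
R2 → R2 + (1/2)·R1
REF = 
  [  -4,    3,   -8]
  [   0, 13/2,    0]

Back-substitution:
x₂ = 0 / (13/2) = 0
x₁ = (-8 - (3)(0)) / (-4) = 2

x = [2, 0]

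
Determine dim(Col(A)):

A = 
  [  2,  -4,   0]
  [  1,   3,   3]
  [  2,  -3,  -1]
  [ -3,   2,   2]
dim(Col(A)) = 3

Row reduce:
R2 → R2 - (1/2)·R1
R3 → R3 - (1)·R1
R4 → R4 + (3/2)·R1
R3 → R3 - (1/5)·R2
R4 → R4 + (4/5)·R2
R4 → R4 + (11/4)·R3
REF = 
  [   2,   -4,    0]
  [   0,    5,    3]
  [   0,    0, -8/5]
  [   0,    0,    0]
Pivot columns: 1, 2, 3 → 3 pivots.
dim(Col(A)) = number of pivot columns = 3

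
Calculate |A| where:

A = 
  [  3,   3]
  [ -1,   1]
For a 2×2 matrix, det = ad - bc = (3)(1) - (3)(-1) = 6

det(A) = 6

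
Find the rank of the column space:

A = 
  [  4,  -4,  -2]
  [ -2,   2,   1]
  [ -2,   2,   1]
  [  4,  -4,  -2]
dim(Col(A)) = 1

Row reduce:
R2 → R2 + (1/2)·R1
R3 → R3 + (1/2)·R1
R4 → R4 - (1)·R1
REF = 
  [  4,  -4,  -2]
  [  0,   0,   0]
  [  0,   0,   0]
  [  0,   0,   0]
Pivot columns: 1 → 1 pivot.
dim(Col(A)) = number of pivot columns = 1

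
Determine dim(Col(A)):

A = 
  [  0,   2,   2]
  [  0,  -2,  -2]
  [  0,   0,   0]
Row reduce:
R2 → R2 + (1)·R1
REF = 
  [  0,   2,   2]
  [  0,   0,   0]
  [  0,   0,   0]
Pivot columns: 2 → 1 pivot.
dim(Col(A)) = number of pivot columns = 1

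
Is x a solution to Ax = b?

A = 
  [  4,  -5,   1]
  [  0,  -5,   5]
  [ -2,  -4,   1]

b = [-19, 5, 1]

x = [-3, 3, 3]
No

Ax = [-24, 0, -3] ≠ b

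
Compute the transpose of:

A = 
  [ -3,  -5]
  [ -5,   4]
Aᵀ = 
  [ -3,  -5]
  [ -5,   4]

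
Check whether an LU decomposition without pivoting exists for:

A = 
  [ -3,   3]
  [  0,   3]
Yes.
A[1,1] = -3 ≠ 0, so Gaussian elimination proceeds without a row swap: multiplier ℓ₂₁ = (0)/(-3) = 0, and U[2,2] = 3 - (0)(3) = 3.
L = 
  [  1,   0]
  [  0,   1]
U = 
  [ -3,   3]
  [  0,   3]
Check row 2 of LU: [(0)(-3), (0)(3) + 3] = [0, 3] = row 2 of A ✓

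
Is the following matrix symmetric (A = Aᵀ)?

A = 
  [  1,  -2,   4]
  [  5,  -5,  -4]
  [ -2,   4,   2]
No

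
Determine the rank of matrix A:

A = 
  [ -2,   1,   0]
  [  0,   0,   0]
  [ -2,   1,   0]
Row reduce:
R3 → R3 - (1)·R1
REF = 
  [ -2,   1,   0]
  [  0,   0,   0]
  [  0,   0,   0]
Pivot columns: 1 → 1 pivot.

rank(A) = 1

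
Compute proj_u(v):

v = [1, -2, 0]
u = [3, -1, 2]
v·u = (1)(3) + (-2)(-1) + (0)(2) = 5
u·u = (3)² + (-1)² + (2)² = 14
proj_u(v) = (v·u / u·u) × u = (5/14) × u

proj_u(v) = [15/14, -5/14, 5/7]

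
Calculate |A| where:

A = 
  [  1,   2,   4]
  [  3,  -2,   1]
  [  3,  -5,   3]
Cofactor expansion along row 1:
det(A) = (1)·((-2)(3) - (1)(-5)) - (2)·((3)(3) - (1)(3)) + (4)·((3)(-5) - (-2)(3))
  = (1)(-1) - (2)(6) + (4)(-9)
  = -49

det(A) = -49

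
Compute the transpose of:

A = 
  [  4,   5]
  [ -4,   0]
Aᵀ = 
  [  4,  -4]
  [  5,   0]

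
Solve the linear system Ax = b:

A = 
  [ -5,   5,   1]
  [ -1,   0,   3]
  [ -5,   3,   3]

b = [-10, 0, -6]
x = [0, -2, 0]

Row reduce the augmented matrix [A|b]:
R2 → R2 - (1/5)·R1
R3 → R3 - (1)·R1
R3 → R3 - (2)·R2
REF = 
  [   -5,     5,     1,   -10]
  [    0,    -1,  14/5,     2]
  [    0,     0, -18/5,     0]

Back-substitution:
x₃ = 0 / (-18/5) = 0
x₂ = (2 - (14/5)(0)) / (-1) = -2
x₁ = (-10 - (5)(-2) - (1)(0)) / (-5) = 0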